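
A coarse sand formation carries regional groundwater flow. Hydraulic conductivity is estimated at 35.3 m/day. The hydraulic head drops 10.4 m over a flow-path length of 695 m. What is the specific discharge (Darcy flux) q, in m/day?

Hydraulic gradient i = Δh / L = 10.4 / 695 = 0.01496.
Specific discharge q = K · i = 35.30 × 0.01496 = 0.5282 m/day.

0.528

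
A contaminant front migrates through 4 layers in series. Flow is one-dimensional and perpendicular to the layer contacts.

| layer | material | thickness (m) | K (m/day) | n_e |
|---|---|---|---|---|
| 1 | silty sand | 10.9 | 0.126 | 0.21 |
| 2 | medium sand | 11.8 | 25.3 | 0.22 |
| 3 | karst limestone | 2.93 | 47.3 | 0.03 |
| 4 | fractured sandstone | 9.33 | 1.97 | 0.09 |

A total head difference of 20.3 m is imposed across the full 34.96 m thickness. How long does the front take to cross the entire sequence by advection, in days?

26.3

With flow normal to the layers, continuity requires the same specific discharge q through every layer.
Σ(b_i/K_i) = 10.9/0.126 + 11.8/25.3 + 2.93/47.3 + 9.33/1.97 = 91.77 d.
q = Δh / Σ(b_i/K_i) = 20.3 / 91.77 = 0.2212 m/day.
In each layer the seepage velocity is v_i = q/n_i, so the layer transit time is t_i = b_i·n_i / q:
  layer 1 (silty sand): t_1 = 10.9 × 0.21 / 0.2212 = 10.35 d
  layer 2 (medium sand): t_2 = 11.8 × 0.22 / 0.2212 = 11.74 d
  layer 3 (karst limestone): t_3 = 2.93 × 0.03 / 0.2212 = 0.3974 d
  layer 4 (fractured sandstone): t_4 = 9.33 × 0.09 / 0.2212 = 3.796 d
Total t = Σ t_i = 26.28 days.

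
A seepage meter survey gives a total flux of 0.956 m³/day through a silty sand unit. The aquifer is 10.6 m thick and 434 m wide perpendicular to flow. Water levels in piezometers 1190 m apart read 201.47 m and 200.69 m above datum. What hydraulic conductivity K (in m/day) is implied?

Cross-sectional area A = 434 × 10.6 = 4600 m².
Hydraulic gradient i = (201.47 − 200.69) / 1190 = 0.78 / 1190 = 0.0006555.
From Q = K·A·i, K = Q / (A·i) = 0.956 / (4600 × 0.0006555) = 0.3170 m/day.

0.317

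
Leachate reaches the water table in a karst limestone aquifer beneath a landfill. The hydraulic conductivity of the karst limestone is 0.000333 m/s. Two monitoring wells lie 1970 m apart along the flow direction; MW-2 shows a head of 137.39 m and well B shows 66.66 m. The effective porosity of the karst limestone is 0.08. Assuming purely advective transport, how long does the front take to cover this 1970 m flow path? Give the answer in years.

Convert K: 0.000333 m/s × 86400 = 28.77 m/day.
Hydraulic gradient i = (137.39 − 66.66) / 1970 = 70.73 / 1970 = 0.03590.
Darcy flux q = K · i = 28.77 × 0.03590 = 1.033 m/day.
Seepage velocity v = q / n_e = 1.033 / 0.08 = 12.91 m/day.
Travel time t = L / v = 1970 / 12.91 = 152.6 days = 0.4177 years.

0.418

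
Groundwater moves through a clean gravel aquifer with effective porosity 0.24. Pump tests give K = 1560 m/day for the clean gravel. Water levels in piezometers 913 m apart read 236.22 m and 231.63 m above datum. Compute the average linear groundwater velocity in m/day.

Hydraulic gradient i = (236.22 − 231.63) / 913 = 4.59 / 913 = 0.005027.
Darcy flux q = K · i = 1560 × 0.005027 = 7.843 m/day.
Seepage velocity v = q / n_e = 7.843 / 0.24 = 32.68 m/day.

32.7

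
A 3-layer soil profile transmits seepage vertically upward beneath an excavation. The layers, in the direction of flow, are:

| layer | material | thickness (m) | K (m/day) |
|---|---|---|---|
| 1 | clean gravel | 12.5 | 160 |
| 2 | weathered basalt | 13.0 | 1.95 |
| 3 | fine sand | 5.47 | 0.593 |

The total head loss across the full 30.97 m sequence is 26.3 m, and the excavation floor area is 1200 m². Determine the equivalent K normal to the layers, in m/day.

Flow is perpendicular to layering, so the layers act in series and the equivalent K is the thickness-weighted harmonic mean.
Total thickness L = 12.5 + 13.0 + 5.47 = 30.97 m.
Σ(b_i/K_i) = 12.5/160 + 13.0/1.95 + 5.47/0.593 = 15.97 d.
K_eq = L / Σ(b_i/K_i) = 30.97 / 15.97 = 1.939 m/day.

1.94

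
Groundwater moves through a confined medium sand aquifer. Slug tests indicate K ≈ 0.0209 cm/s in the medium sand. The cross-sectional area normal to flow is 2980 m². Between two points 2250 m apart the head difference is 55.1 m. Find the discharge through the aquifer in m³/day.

1320

Convert K: 0.0209 cm/s × 864 = 18.06 m/day.
Hydraulic gradient i = Δh / L = 55.1 / 2250 = 0.02449.
Darcy's law: Q = K · A · i = 18.06 × 2980 × 0.02449 = 1318 m³/day.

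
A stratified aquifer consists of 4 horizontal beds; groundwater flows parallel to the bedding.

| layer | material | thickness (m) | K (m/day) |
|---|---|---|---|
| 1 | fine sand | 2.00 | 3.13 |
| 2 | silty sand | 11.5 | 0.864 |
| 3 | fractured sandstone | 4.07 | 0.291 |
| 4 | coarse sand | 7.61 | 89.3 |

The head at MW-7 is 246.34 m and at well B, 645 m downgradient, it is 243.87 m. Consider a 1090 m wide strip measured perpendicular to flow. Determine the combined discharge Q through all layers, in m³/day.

2910

Flow is parallel to layering, so each bed carries its own Darcy discharge and the transmissivities add.
Σ(K_i·b_i) = 3.13×2.00 + 0.864×11.5 + 0.291×4.07 + 89.3×7.61 = 697.0 m²/day.
Hydraulic gradient i = (246.34 − 243.87) / 645 = 2.47 / 645 = 0.003829.
Q = Σ(K_i·b_i) · W · i = 697.0 × 1090 × 0.003829 = 2909 m³/day.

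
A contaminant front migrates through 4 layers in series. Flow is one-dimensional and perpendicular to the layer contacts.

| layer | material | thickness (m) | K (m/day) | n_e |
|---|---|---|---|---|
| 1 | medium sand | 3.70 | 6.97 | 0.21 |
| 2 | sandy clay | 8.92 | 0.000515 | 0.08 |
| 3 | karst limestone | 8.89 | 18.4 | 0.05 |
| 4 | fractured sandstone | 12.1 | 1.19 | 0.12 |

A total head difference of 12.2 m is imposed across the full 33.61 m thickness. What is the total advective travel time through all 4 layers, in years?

With flow normal to the layers, continuity requires the same specific discharge q through every layer.
Σ(b_i/K_i) = 3.70/6.97 + 8.92/0.000515 + 8.89/18.4 + 12.1/1.19 = 17332 d.
q = Δh / Σ(b_i/K_i) = 12.2 / 17332 = 0.0007039 m/day.
In each layer the seepage velocity is v_i = q/n_i, so the layer transit time is t_i = b_i·n_i / q:
  layer 1 (medium sand): t_1 = 3.70 × 0.21 / 0.0007039 = 1104 d
  layer 2 (sandy clay): t_2 = 8.92 × 0.08 / 0.0007039 = 1014 d
  layer 3 (karst limestone): t_3 = 8.89 × 0.05 / 0.0007039 = 631.5 d
  layer 4 (fractured sandstone): t_4 = 12.1 × 0.12 / 0.0007039 = 2063 d
Total t = Σ t_i = 4812 days = 13.17 years.

13.2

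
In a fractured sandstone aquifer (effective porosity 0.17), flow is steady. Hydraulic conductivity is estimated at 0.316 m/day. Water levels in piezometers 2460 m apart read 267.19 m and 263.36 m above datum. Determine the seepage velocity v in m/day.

Hydraulic gradient i = (267.19 − 263.36) / 2460 = 3.83 / 2460 = 0.001557.
Darcy flux q = K · i = 0.3160 × 0.001557 = 0.0004920 m/day.
Seepage velocity v = q / n_e = 0.0004920 / 0.17 = 0.002894 m/day.

0.00289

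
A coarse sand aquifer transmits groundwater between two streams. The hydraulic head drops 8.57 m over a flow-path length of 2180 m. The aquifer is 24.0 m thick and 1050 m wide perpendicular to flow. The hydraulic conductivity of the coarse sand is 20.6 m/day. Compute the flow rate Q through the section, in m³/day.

Cross-sectional area A = 1050 × 24.0 = 25200 m².
Hydraulic gradient i = Δh / L = 8.57 / 2180 = 0.003931.
Darcy's law: Q = K · A · i = 20.60 × 25200 × 0.003931 = 2041 m³/day.

2040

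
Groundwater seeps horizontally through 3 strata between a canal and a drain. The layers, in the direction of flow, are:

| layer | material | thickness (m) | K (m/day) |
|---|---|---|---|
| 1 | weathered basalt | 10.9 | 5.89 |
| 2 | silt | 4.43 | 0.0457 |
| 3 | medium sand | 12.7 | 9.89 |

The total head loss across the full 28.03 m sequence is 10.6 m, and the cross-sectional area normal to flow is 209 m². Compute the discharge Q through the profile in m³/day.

22.1

Flow is perpendicular to layering, so the layers act in series and the equivalent K is the thickness-weighted harmonic mean.
Total thickness L = 10.9 + 4.43 + 12.7 = 28.03 m.
Σ(b_i/K_i) = 10.9/5.89 + 4.43/0.0457 + 12.7/9.89 = 100.1 d.
K_eq = L / Σ(b_i/K_i) = 28.03 / 100.1 = 0.2801 m/day.
Q = K_eq · A · (Δh/L) = 0.2801 × 209 × (10.6/28.03) = 22.14 m³/day.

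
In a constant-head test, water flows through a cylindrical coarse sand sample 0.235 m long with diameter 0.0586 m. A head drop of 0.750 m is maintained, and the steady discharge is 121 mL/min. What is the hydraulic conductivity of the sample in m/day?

Cross-sectional area A = π·(d/2)² = π × (0.0586/2)² = 0.002697 m².
Convert discharge: 121 mL/min = 2.017e-06 m³/s.
Darcy's law rearranged: K = Q·L / (A·Δh) = 2.017e-06 × 0.235 / (0.002697 × 0.750) = 0.0002343 m/s = 20.24 m/day.

20.2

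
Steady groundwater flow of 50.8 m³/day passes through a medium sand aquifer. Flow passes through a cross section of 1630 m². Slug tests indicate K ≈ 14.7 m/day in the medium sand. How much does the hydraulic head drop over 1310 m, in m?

From Q = K·A·i, i = Q / (K·A) = 50.8 / (14.70 × 1630) = 0.002120.
Head loss Δh = i · L = 0.002120 × 1310 = 2.777 m.

2.78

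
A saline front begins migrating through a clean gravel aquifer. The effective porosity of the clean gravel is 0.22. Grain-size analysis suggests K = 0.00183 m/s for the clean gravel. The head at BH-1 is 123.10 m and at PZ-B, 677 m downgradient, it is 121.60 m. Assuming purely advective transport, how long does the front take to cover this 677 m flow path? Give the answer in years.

1.16

Convert K: 0.00183 m/s × 86400 = 158.1 m/day.
Hydraulic gradient i = (123.10 − 121.60) / 677 = 1.5 / 677 = 0.002216.
Darcy flux q = K · i = 158.1 × 0.002216 = 0.3503 m/day.
Seepage velocity v = q / n_e = 0.3503 / 0.22 = 1.592 m/day.
Travel time t = L / v = 677 / 1.592 = 425.2 days = 1.164 years.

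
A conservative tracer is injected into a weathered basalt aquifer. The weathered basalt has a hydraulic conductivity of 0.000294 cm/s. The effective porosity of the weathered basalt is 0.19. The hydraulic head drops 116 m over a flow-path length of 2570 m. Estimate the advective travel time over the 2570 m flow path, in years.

Convert K: 0.000294 cm/s × 864 = 0.2540 m/day.
Hydraulic gradient i = Δh / L = 116 / 2570 = 0.04514.
Darcy flux q = K · i = 0.2540 × 0.04514 = 0.01147 m/day.
Seepage velocity v = q / n_e = 0.01147 / 0.19 = 0.06034 m/day.
Travel time t = L / v = 2570 / 0.06034 = 42589 days = 116.6 years.

117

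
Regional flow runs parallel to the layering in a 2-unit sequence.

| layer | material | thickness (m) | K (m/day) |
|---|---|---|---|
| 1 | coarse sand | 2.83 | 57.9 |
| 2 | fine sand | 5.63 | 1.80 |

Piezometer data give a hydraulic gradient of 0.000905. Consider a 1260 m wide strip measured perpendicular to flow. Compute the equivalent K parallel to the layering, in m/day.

20.6

Flow is parallel to layering, so each bed carries its own Darcy discharge and the transmissivities add.
Σ(K_i·b_i) = 57.9×2.83 + 1.80×5.63 = 174.0 m²/day.
Total thickness b = 8.460 m, so K_eq = Σ(K_i·b_i)/b = 20.57 m/day.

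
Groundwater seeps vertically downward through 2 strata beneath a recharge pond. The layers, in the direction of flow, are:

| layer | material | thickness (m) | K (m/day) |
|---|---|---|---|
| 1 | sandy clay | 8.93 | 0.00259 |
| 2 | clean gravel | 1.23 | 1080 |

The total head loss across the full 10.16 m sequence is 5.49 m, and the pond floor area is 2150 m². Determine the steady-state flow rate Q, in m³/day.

3.42

Flow is perpendicular to layering, so the layers act in series and the equivalent K is the thickness-weighted harmonic mean.
Total thickness L = 8.93 + 1.23 = 10.16 m.
Σ(b_i/K_i) = 8.93/0.00259 + 1.23/1080 = 3448 d.
K_eq = L / Σ(b_i/K_i) = 10.16 / 3448 = 0.002947 m/day.
Q = K_eq · A · (Δh/L) = 0.002947 × 2150 × (5.49/10.16) = 3.423 m³/day.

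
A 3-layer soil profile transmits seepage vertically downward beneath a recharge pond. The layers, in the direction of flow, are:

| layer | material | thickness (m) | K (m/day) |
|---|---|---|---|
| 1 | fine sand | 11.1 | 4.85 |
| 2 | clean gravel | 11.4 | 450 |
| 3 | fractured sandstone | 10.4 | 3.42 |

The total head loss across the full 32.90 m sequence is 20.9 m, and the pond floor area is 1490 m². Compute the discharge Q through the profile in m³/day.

5820

Flow is perpendicular to layering, so the layers act in series and the equivalent K is the thickness-weighted harmonic mean.
Total thickness L = 11.1 + 11.4 + 10.4 = 32.90 m.
Σ(b_i/K_i) = 11.1/4.85 + 11.4/450 + 10.4/3.42 = 5.355 d.
K_eq = L / Σ(b_i/K_i) = 32.90 / 5.355 = 6.144 m/day.
Q = K_eq · A · (Δh/L) = 6.144 × 1490 × (20.9/32.90) = 5815 m³/day.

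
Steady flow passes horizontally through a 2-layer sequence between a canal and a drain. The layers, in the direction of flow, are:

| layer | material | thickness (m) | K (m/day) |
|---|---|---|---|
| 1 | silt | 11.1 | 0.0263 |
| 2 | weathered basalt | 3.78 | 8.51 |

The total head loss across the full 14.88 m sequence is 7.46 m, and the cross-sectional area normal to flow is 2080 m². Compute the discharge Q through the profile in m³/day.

Flow is perpendicular to layering, so the layers act in series and the equivalent K is the thickness-weighted harmonic mean.
Total thickness L = 11.1 + 3.78 = 14.88 m.
Σ(b_i/K_i) = 11.1/0.0263 + 3.78/8.51 = 422.5 d.
K_eq = L / Σ(b_i/K_i) = 14.88 / 422.5 = 0.03522 m/day.
Q = K_eq · A · (Δh/L) = 0.03522 × 2080 × (7.46/14.88) = 36.73 m³/day.

36.7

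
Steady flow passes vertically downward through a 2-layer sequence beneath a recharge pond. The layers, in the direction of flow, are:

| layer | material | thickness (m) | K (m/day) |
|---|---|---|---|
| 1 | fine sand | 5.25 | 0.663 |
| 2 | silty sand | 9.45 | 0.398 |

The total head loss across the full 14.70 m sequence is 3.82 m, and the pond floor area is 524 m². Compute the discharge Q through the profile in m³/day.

63.2

Flow is perpendicular to layering, so the layers act in series and the equivalent K is the thickness-weighted harmonic mean.
Total thickness L = 5.25 + 9.45 = 14.70 m.
Σ(b_i/K_i) = 5.25/0.663 + 9.45/0.398 = 31.66 d.
K_eq = L / Σ(b_i/K_i) = 14.70 / 31.66 = 0.4643 m/day.
Q = K_eq · A · (Δh/L) = 0.4643 × 524 × (3.82/14.70) = 63.22 m³/day.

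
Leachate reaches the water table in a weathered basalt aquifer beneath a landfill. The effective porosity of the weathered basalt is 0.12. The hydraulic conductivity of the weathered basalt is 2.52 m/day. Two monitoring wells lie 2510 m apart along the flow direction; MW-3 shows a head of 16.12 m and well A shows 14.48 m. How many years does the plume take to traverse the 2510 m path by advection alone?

Hydraulic gradient i = (16.12 − 14.48) / 2510 = 1.64 / 2510 = 0.0006534.
Darcy flux q = K · i = 2.520 × 0.0006534 = 0.001647 m/day.
Seepage velocity v = q / n_e = 0.001647 / 0.12 = 0.01372 m/day.
Travel time t = L / v = 2510 / 0.01372 = 1.829e+05 days = 500.8 years.

501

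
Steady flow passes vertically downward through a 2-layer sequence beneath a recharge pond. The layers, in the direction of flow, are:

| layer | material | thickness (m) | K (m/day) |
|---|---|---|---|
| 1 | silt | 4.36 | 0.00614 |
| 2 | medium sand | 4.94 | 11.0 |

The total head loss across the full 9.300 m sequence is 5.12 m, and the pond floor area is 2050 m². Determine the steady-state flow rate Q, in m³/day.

14.8

Flow is perpendicular to layering, so the layers act in series and the equivalent K is the thickness-weighted harmonic mean.
Total thickness L = 4.36 + 4.94 = 9.300 m.
Σ(b_i/K_i) = 4.36/0.00614 + 4.94/11.0 = 710.5 d.
K_eq = L / Σ(b_i/K_i) = 9.300 / 710.5 = 0.01309 m/day.
Q = K_eq · A · (Δh/L) = 0.01309 × 2050 × (5.12/9.300) = 14.77 m³/day.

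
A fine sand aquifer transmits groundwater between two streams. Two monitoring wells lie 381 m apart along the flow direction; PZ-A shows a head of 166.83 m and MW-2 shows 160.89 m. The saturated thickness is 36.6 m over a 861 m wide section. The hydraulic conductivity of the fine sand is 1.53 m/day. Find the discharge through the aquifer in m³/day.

752

Cross-sectional area A = 861 × 36.6 = 31513 m².
Hydraulic gradient i = (166.83 − 160.89) / 381 = 5.94 / 381 = 0.01559.
Darcy's law: Q = K · A · i = 1.530 × 31513 × 0.01559 = 751.7 m³/day.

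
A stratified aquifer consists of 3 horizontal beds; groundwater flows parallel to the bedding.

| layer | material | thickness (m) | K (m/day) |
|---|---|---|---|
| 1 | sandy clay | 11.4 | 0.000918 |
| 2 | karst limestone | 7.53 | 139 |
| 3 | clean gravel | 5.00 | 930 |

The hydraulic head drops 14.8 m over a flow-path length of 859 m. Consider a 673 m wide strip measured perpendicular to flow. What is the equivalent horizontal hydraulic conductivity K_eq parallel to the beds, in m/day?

238

Flow is parallel to layering, so each bed carries its own Darcy discharge and the transmissivities add.
Σ(K_i·b_i) = 0.000918×11.4 + 139×7.53 + 930×5.00 = 5697 m²/day.
Total thickness b = 23.93 m, so K_eq = Σ(K_i·b_i)/b = 238.1 m/day.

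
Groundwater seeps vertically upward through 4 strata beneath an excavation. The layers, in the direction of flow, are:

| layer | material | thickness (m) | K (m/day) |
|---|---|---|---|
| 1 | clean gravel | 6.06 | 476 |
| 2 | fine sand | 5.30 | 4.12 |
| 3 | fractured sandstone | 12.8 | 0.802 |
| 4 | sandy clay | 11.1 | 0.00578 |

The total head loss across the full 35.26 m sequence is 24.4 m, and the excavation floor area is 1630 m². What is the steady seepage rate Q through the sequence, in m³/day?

20.5

Flow is perpendicular to layering, so the layers act in series and the equivalent K is the thickness-weighted harmonic mean.
Total thickness L = 6.06 + 5.30 + 12.8 + 11.1 = 35.26 m.
Σ(b_i/K_i) = 6.06/476 + 5.30/4.12 + 12.8/0.802 + 11.1/0.00578 = 1938 d.
K_eq = L / Σ(b_i/K_i) = 35.26 / 1938 = 0.01820 m/day.
Q = K_eq · A · (Δh/L) = 0.01820 × 1630 × (24.4/35.26) = 20.53 m³/day.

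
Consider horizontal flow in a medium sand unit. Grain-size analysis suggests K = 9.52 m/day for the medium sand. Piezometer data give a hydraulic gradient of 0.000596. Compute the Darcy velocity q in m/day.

0.00567

Hydraulic gradient i = 0.000596.
Specific discharge q = K · i = 9.520 × 0.0005960 = 0.005674 m/day.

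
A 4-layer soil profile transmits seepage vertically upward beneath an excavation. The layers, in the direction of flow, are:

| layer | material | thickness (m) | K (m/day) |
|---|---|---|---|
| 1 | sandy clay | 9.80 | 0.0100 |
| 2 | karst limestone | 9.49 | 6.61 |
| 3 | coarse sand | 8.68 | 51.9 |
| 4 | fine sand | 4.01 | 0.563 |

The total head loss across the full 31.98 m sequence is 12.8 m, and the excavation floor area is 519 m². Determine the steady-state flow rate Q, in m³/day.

6.72

Flow is perpendicular to layering, so the layers act in series and the equivalent K is the thickness-weighted harmonic mean.
Total thickness L = 9.80 + 9.49 + 8.68 + 4.01 = 31.98 m.
Σ(b_i/K_i) = 9.80/0.0100 + 9.49/6.61 + 8.68/51.9 + 4.01/0.563 = 988.7 d.
K_eq = L / Σ(b_i/K_i) = 31.98 / 988.7 = 0.03234 m/day.
Q = K_eq · A · (Δh/L) = 0.03234 × 519 × (12.8/31.98) = 6.719 m³/day.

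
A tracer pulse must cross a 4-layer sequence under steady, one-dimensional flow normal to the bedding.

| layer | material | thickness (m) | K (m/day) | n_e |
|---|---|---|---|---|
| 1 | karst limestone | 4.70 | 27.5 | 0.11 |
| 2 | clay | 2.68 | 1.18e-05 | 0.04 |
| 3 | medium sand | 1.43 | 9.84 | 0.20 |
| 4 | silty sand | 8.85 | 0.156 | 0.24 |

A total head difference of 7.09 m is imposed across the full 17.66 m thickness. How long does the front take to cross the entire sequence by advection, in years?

With flow normal to the layers, continuity requires the same specific discharge q through every layer.
Σ(b_i/K_i) = 4.70/27.5 + 2.68/1.18e-05 + 1.43/9.84 + 8.85/0.156 = 2.272e+05 d.
q = Δh / Σ(b_i/K_i) = 7.09 / 2.272e+05 = 3.121e-05 m/day.
In each layer the seepage velocity is v_i = q/n_i, so the layer transit time is t_i = b_i·n_i / q:
  layer 1 (karst limestone): t_1 = 4.70 × 0.11 / 3.121e-05 = 16566 d
  layer 2 (clay): t_2 = 2.68 × 0.04 / 3.121e-05 = 3435 d
  layer 3 (medium sand): t_3 = 1.43 × 0.20 / 3.121e-05 = 9164 d
  layer 4 (silty sand): t_4 = 8.85 × 0.24 / 3.121e-05 = 68057 d
Total t = Σ t_i = 97221 days = 266.2 years.

266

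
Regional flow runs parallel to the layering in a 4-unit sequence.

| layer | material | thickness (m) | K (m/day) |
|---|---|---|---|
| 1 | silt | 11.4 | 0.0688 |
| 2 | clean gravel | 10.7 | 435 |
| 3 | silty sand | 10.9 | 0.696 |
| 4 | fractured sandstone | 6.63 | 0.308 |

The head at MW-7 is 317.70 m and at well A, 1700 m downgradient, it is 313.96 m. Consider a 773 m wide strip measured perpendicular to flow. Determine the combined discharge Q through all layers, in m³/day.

7930

Flow is parallel to layering, so each bed carries its own Darcy discharge and the transmissivities add.
Σ(K_i·b_i) = 0.0688×11.4 + 435×10.7 + 0.696×10.9 + 0.308×6.63 = 4665 m²/day.
Hydraulic gradient i = (317.70 − 313.96) / 1700 = 3.74 / 1700 = 0.002200.
Q = Σ(K_i·b_i) · W · i = 4665 × 773 × 0.002200 = 7933 m³/day.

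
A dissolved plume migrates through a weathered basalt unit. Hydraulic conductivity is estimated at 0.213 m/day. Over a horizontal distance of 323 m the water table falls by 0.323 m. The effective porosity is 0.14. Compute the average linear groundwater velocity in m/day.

Hydraulic gradient i = Δh / L = 0.323 / 323 = 0.001000.
Darcy flux q = K · i = 0.2130 × 0.001000 = 0.0002130 m/day.
Seepage velocity v = q / n_e = 0.0002130 / 0.14 = 0.001521 m/day.

0.00152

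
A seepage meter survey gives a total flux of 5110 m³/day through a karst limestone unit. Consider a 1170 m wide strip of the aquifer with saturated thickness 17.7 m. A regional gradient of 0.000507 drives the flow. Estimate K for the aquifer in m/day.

Cross-sectional area A = 1170 × 17.7 = 20709 m².
Hydraulic gradient i = 0.000507.
From Q = K·A·i, K = Q / (A·i) = 5110 / (20709 × 0.0005070) = 486.7 m/day.

487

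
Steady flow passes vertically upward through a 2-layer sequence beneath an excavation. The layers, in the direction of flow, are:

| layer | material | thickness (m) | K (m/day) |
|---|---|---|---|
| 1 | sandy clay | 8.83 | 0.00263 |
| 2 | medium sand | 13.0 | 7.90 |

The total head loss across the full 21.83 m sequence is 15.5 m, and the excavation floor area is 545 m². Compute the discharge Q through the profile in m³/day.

Flow is perpendicular to layering, so the layers act in series and the equivalent K is the thickness-weighted harmonic mean.
Total thickness L = 8.83 + 13.0 = 21.83 m.
Σ(b_i/K_i) = 8.83/0.00263 + 13.0/7.90 = 3359 d.
K_eq = L / Σ(b_i/K_i) = 21.83 / 3359 = 0.006499 m/day.
Q = K_eq · A · (Δh/L) = 0.006499 × 545 × (15.5/21.83) = 2.515 m³/day.

2.51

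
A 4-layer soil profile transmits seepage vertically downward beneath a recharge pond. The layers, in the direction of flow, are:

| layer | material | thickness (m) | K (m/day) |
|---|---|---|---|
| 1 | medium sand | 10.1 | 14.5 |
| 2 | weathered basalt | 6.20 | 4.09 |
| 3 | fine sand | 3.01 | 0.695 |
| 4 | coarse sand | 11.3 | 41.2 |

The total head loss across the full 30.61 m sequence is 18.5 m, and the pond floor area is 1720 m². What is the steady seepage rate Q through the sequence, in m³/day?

4670

Flow is perpendicular to layering, so the layers act in series and the equivalent K is the thickness-weighted harmonic mean.
Total thickness L = 10.1 + 6.20 + 3.01 + 11.3 = 30.61 m.
Σ(b_i/K_i) = 10.1/14.5 + 6.20/4.09 + 3.01/0.695 + 11.3/41.2 = 6.818 d.
K_eq = L / Σ(b_i/K_i) = 30.61 / 6.818 = 4.490 m/day.
Q = K_eq · A · (Δh/L) = 4.490 × 1720 × (18.5/30.61) = 4667 m³/day.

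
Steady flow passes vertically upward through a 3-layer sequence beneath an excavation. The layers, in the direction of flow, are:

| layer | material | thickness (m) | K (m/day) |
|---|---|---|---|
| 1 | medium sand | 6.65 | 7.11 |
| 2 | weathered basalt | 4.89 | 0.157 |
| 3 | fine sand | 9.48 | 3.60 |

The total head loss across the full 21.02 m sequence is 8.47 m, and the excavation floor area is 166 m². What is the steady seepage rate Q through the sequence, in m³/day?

40.5

Flow is perpendicular to layering, so the layers act in series and the equivalent K is the thickness-weighted harmonic mean.
Total thickness L = 6.65 + 4.89 + 9.48 = 21.02 m.
Σ(b_i/K_i) = 6.65/7.11 + 4.89/0.157 + 9.48/3.60 = 34.72 d.
K_eq = L / Σ(b_i/K_i) = 21.02 / 34.72 = 0.6055 m/day.
Q = K_eq · A · (Δh/L) = 0.6055 × 166 × (8.47/21.02) = 40.50 m³/day.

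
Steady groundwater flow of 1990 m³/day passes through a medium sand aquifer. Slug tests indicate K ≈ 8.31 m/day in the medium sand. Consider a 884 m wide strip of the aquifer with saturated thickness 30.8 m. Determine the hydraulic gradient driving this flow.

Cross-sectional area A = 884 × 30.8 = 27227 m².
From Q = K·A·i, i = Q / (K·A) = 1990 / (8.310 × 27227) = 0.008795.

0.00880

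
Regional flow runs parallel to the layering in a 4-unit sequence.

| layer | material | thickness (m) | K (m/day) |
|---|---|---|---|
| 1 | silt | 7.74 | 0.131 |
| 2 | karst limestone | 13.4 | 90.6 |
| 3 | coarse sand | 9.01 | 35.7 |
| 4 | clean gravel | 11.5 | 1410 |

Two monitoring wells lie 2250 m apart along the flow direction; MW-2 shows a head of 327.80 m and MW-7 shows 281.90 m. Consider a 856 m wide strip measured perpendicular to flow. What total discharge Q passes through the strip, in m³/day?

Flow is parallel to layering, so each bed carries its own Darcy discharge and the transmissivities add.
Σ(K_i·b_i) = 0.131×7.74 + 90.6×13.4 + 35.7×9.01 + 1410×11.5 = 17752 m²/day.
Hydraulic gradient i = (327.80 − 281.90) / 2250 = 45.9 / 2250 = 0.02040.
Q = Σ(K_i·b_i) · W · i = 17752 × 856 × 0.02040 = 3.100e+05 m³/day.

310000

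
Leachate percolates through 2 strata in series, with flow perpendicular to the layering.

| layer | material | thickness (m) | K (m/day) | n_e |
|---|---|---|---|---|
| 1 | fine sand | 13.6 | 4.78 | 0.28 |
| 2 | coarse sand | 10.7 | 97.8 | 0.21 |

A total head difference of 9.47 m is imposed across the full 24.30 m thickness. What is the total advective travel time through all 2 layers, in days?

1.89

With flow normal to the layers, continuity requires the same specific discharge q through every layer.
Σ(b_i/K_i) = 13.6/4.78 + 10.7/97.8 = 2.955 d.
q = Δh / Σ(b_i/K_i) = 9.47 / 2.955 = 3.205 m/day.
In each layer the seepage velocity is v_i = q/n_i, so the layer transit time is t_i = b_i·n_i / q:
  layer 1 (fine sand): t_1 = 13.6 × 0.28 / 3.205 = 1.188 d
  layer 2 (coarse sand): t_2 = 10.7 × 0.21 / 3.205 = 0.7011 d
Total t = Σ t_i = 1.889 days.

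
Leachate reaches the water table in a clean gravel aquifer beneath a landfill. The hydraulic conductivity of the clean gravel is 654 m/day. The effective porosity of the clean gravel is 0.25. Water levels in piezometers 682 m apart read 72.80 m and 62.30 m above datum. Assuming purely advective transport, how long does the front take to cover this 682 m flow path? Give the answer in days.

Hydraulic gradient i = (72.80 − 62.30) / 682 = 10.5 / 682 = 0.01540.
Darcy flux q = K · i = 654.0 × 0.01540 = 10.07 m/day.
Seepage velocity v = q / n_e = 10.07 / 0.25 = 40.28 m/day.
Travel time t = L / v = 682 / 40.28 = 16.93 days.

16.9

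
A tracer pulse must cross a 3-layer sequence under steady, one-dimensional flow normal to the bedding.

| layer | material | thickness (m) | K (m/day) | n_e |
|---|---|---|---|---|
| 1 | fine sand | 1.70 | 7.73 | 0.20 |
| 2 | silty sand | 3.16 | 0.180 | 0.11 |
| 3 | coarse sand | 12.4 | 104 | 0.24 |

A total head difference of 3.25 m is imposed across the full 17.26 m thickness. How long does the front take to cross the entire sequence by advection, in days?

20.2

With flow normal to the layers, continuity requires the same specific discharge q through every layer.
Σ(b_i/K_i) = 1.70/7.73 + 3.16/0.180 + 12.4/104 = 17.89 d.
q = Δh / Σ(b_i/K_i) = 3.25 / 17.89 = 0.1816 m/day.
In each layer the seepage velocity is v_i = q/n_i, so the layer transit time is t_i = b_i·n_i / q:
  layer 1 (fine sand): t_1 = 1.70 × 0.20 / 0.1816 = 1.872 d
  layer 2 (silty sand): t_2 = 3.16 × 0.11 / 0.1816 = 1.914 d
  layer 3 (coarse sand): t_3 = 12.4 × 0.24 / 0.1816 = 16.39 d
Total t = Σ t_i = 20.17 days.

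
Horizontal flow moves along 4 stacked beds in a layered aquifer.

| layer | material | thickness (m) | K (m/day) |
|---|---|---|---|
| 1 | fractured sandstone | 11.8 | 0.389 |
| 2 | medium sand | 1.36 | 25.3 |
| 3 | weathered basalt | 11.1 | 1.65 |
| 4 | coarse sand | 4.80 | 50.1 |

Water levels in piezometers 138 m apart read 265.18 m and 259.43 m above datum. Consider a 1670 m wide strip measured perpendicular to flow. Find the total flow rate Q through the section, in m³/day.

Flow is parallel to layering, so each bed carries its own Darcy discharge and the transmissivities add.
Σ(K_i·b_i) = 0.389×11.8 + 25.3×1.36 + 1.65×11.1 + 50.1×4.80 = 297.8 m²/day.
Hydraulic gradient i = (265.18 − 259.43) / 138 = 5.75 / 138 = 0.04167.
Q = Σ(K_i·b_i) · W · i = 297.8 × 1670 × 0.04167 = 20721 m³/day.

20700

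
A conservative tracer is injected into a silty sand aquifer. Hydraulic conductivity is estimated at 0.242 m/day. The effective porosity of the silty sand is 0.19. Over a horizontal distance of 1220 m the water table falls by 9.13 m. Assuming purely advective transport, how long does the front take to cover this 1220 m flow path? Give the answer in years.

350

Hydraulic gradient i = Δh / L = 9.13 / 1220 = 0.007484.
Darcy flux q = K · i = 0.2420 × 0.007484 = 0.001811 m/day.
Seepage velocity v = q / n_e = 0.001811 / 0.19 = 0.009532 m/day.
Travel time t = L / v = 1220 / 0.009532 = 1.280e+05 days = 350.4 years.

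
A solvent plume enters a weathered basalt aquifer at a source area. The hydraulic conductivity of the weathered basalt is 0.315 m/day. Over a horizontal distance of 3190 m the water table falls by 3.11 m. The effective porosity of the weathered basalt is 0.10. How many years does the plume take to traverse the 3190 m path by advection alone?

Hydraulic gradient i = Δh / L = 3.11 / 3190 = 0.0009749.
Darcy flux q = K · i = 0.3150 × 0.0009749 = 0.0003071 m/day.
Seepage velocity v = q / n_e = 0.0003071 / 0.10 = 0.003071 m/day.
Travel time t = L / v = 3190 / 0.003071 = 1.039e+06 days = 2844 years.

2840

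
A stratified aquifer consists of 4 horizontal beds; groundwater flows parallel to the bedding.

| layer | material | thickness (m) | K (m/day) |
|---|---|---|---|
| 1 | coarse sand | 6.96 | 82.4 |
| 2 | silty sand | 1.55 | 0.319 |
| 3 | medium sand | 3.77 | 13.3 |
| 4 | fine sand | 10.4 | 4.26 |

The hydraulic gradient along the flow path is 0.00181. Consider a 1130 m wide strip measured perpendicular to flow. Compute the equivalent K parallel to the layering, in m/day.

Flow is parallel to layering, so each bed carries its own Darcy discharge and the transmissivities add.
Σ(K_i·b_i) = 82.4×6.96 + 0.319×1.55 + 13.3×3.77 + 4.26×10.4 = 668.4 m²/day.
Total thickness b = 22.68 m, so K_eq = Σ(K_i·b_i)/b = 29.47 m/day.

29.5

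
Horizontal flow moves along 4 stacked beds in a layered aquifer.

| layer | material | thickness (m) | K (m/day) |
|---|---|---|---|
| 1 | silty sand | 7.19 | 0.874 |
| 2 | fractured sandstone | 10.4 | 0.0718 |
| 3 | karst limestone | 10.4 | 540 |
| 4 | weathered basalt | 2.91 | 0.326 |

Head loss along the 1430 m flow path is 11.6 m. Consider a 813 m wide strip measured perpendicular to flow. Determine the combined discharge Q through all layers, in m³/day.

37100

Flow is parallel to layering, so each bed carries its own Darcy discharge and the transmissivities add.
Σ(K_i·b_i) = 0.874×7.19 + 0.0718×10.4 + 540×10.4 + 0.326×2.91 = 5624 m²/day.
Hydraulic gradient i = Δh / L = 11.6 / 1430 = 0.008112.
Q = Σ(K_i·b_i) · W · i = 5624 × 813 × 0.008112 = 37090 m³/day.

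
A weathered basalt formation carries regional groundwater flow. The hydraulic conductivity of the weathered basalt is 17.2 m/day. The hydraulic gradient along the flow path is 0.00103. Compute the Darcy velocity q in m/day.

Hydraulic gradient i = 0.00103.
Specific discharge q = K · i = 17.20 × 0.001030 = 0.01772 m/day.

0.0177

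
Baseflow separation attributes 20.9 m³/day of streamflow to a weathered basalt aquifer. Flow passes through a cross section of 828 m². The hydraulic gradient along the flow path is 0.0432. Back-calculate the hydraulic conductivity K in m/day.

0.584

Hydraulic gradient i = 0.0432.
From Q = K·A·i, K = Q / (A·i) = 20.9 / (828.0 × 0.04320) = 0.5843 m/day.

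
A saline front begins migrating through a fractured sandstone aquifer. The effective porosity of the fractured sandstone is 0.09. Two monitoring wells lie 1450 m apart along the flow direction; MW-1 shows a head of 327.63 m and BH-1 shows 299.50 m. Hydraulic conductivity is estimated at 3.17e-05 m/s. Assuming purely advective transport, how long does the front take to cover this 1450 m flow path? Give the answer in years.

6.72

Convert K: 3.17e-05 m/s × 86400 = 2.739 m/day.
Hydraulic gradient i = (327.63 − 299.50) / 1450 = 28.13 / 1450 = 0.01940.
Darcy flux q = K · i = 2.739 × 0.01940 = 0.05313 m/day.
Seepage velocity v = q / n_e = 0.05313 / 0.09 = 0.5904 m/day.
Travel time t = L / v = 1450 / 0.5904 = 2456 days = 6.724 years.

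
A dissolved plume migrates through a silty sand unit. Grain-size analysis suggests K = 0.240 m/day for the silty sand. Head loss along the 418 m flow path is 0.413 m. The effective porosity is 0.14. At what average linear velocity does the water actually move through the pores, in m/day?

0.00169

Hydraulic gradient i = Δh / L = 0.413 / 418 = 0.0009880.
Darcy flux q = K · i = 0.2400 × 0.0009880 = 0.0002371 m/day.
Seepage velocity v = q / n_e = 0.0002371 / 0.14 = 0.001694 m/day.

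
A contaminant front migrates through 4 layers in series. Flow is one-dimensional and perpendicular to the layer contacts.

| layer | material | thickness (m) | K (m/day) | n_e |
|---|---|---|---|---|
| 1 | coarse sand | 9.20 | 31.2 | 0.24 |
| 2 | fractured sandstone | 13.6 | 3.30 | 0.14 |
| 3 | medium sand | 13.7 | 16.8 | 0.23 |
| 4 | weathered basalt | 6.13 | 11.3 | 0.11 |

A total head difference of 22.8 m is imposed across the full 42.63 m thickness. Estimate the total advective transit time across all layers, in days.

With flow normal to the layers, continuity requires the same specific discharge q through every layer.
Σ(b_i/K_i) = 9.20/31.2 + 13.6/3.30 + 13.7/16.8 + 6.13/11.3 = 5.774 d.
q = Δh / Σ(b_i/K_i) = 22.8 / 5.774 = 3.949 m/day.
In each layer the seepage velocity is v_i = q/n_i, so the layer transit time is t_i = b_i·n_i / q:
  layer 1 (coarse sand): t_1 = 9.20 × 0.24 / 3.949 = 0.5592 d
  layer 2 (fractured sandstone): t_2 = 13.6 × 0.14 / 3.949 = 0.4822 d
  layer 3 (medium sand): t_3 = 13.7 × 0.23 / 3.949 = 0.7980 d
  layer 4 (weathered basalt): t_4 = 6.13 × 0.11 / 3.949 = 0.1708 d
Total t = Σ t_i = 2.010 days.

2.01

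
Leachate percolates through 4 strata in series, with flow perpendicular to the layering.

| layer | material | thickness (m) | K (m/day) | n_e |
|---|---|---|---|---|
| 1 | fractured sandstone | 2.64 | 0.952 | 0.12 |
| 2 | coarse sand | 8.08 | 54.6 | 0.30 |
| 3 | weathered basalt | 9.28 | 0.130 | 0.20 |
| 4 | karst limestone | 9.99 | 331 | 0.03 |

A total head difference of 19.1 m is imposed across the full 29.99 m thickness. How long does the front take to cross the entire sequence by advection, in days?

With flow normal to the layers, continuity requires the same specific discharge q through every layer.
Σ(b_i/K_i) = 2.64/0.952 + 8.08/54.6 + 9.28/0.130 + 9.99/331 = 74.34 d.
q = Δh / Σ(b_i/K_i) = 19.1 / 74.34 = 0.2569 m/day.
In each layer the seepage velocity is v_i = q/n_i, so the layer transit time is t_i = b_i·n_i / q:
  layer 1 (fractured sandstone): t_1 = 2.64 × 0.12 / 0.2569 = 1.233 d
  layer 2 (coarse sand): t_2 = 8.08 × 0.30 / 0.2569 = 9.434 d
  layer 3 (weathered basalt): t_3 = 9.28 × 0.20 / 0.2569 = 7.223 d
  layer 4 (karst limestone): t_4 = 9.99 × 0.03 / 0.2569 = 1.166 d
Total t = Σ t_i = 19.06 days.

19.1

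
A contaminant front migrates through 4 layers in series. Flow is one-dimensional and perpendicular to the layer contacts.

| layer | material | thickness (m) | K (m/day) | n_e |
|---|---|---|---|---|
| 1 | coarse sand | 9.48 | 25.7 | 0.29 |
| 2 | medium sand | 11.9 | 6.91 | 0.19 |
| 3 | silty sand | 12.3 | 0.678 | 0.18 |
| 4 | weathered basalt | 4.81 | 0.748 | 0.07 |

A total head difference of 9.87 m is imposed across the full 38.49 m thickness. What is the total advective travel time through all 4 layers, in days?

With flow normal to the layers, continuity requires the same specific discharge q through every layer.
Σ(b_i/K_i) = 9.48/25.7 + 11.9/6.91 + 12.3/0.678 + 4.81/0.748 = 26.66 d.
q = Δh / Σ(b_i/K_i) = 9.87 / 26.66 = 0.3702 m/day.
In each layer the seepage velocity is v_i = q/n_i, so the layer transit time is t_i = b_i·n_i / q:
  layer 1 (coarse sand): t_1 = 9.48 × 0.29 / 0.3702 = 7.427 d
  layer 2 (medium sand): t_2 = 11.9 × 0.19 / 0.3702 = 6.108 d
  layer 3 (silty sand): t_3 = 12.3 × 0.18 / 0.3702 = 5.981 d
  layer 4 (weathered basalt): t_4 = 4.81 × 0.07 / 0.3702 = 0.9096 d
Total t = Σ t_i = 20.43 days.

20.4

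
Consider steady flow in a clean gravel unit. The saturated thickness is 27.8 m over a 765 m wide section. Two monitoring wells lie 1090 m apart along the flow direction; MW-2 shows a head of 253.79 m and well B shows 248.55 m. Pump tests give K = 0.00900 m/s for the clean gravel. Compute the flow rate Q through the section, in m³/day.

79500

Convert K: 0.00900 m/s × 86400 = 777.6 m/day.
Cross-sectional area A = 765 × 27.8 = 21267 m².
Hydraulic gradient i = (253.79 − 248.55) / 1090 = 5.24 / 1090 = 0.004807.
Darcy's law: Q = K · A · i = 777.6 × 21267 × 0.004807 = 79500 m³/day.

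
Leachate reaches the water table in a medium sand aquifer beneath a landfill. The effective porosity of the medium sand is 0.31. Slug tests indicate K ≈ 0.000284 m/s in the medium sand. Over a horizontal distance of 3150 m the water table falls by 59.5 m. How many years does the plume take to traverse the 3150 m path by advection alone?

5.77

Convert K: 0.000284 m/s × 86400 = 24.54 m/day.
Hydraulic gradient i = Δh / L = 59.5 / 3150 = 0.01889.
Darcy flux q = K · i = 24.54 × 0.01889 = 0.4635 m/day.
Seepage velocity v = q / n_e = 0.4635 / 0.31 = 1.495 m/day.
Travel time t = L / v = 3150 / 1.495 = 2107 days = 5.768 years.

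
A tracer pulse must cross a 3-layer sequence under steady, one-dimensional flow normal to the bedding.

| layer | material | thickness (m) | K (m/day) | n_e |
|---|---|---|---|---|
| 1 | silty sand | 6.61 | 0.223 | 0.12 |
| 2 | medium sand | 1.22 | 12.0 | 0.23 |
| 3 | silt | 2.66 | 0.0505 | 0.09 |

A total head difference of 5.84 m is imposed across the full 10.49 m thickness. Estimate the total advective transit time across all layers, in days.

18.5

With flow normal to the layers, continuity requires the same specific discharge q through every layer.
Σ(b_i/K_i) = 6.61/0.223 + 1.22/12.0 + 2.66/0.0505 = 82.42 d.
q = Δh / Σ(b_i/K_i) = 5.84 / 82.42 = 0.07086 m/day.
In each layer the seepage velocity is v_i = q/n_i, so the layer transit time is t_i = b_i·n_i / q:
  layer 1 (silty sand): t_1 = 6.61 × 0.12 / 0.07086 = 11.19 d
  layer 2 (medium sand): t_2 = 1.22 × 0.23 / 0.07086 = 3.960 d
  layer 3 (silt): t_3 = 2.66 × 0.09 / 0.07086 = 3.378 d
Total t = Σ t_i = 18.53 days.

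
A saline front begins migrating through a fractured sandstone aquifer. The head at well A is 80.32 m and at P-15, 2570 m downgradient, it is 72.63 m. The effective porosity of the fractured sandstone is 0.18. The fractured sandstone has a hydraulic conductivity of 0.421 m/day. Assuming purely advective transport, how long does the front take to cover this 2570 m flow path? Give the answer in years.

1010

Hydraulic gradient i = (80.32 − 72.63) / 2570 = 7.69 / 2570 = 0.002992.
Darcy flux q = K · i = 0.4210 × 0.002992 = 0.001260 m/day.
Seepage velocity v = q / n_e = 0.001260 / 0.18 = 0.006998 m/day.
Travel time t = L / v = 2570 / 0.006998 = 3.672e+05 days = 1005 years.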